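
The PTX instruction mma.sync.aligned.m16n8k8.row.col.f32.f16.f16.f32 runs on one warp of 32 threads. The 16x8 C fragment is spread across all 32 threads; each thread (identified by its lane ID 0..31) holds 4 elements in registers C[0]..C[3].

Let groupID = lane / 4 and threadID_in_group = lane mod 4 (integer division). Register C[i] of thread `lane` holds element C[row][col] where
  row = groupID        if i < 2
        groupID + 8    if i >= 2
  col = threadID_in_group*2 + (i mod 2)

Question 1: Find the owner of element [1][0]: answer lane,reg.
4,0

r=1→G=1,rhi=0  c=0→T=0,p=0
L=1*4+0=4  i=0*2+0=0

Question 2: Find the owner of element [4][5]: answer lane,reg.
r=4⇒gr=4,Rb=0  c=5⇒th=2,odd=1
L=4*4+2=18  i=0*2+1=1

18,1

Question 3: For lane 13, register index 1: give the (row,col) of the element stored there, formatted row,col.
3,3

L=13->g=13>>2=3, t=13&3=1
[1]->row 3+0=3  col 1·2+1=3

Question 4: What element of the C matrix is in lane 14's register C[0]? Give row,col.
3,4

lane 14: grp=3 (14/4), tig=2 (14%4)
i=0: r=3+0=3, c=2*2+0=4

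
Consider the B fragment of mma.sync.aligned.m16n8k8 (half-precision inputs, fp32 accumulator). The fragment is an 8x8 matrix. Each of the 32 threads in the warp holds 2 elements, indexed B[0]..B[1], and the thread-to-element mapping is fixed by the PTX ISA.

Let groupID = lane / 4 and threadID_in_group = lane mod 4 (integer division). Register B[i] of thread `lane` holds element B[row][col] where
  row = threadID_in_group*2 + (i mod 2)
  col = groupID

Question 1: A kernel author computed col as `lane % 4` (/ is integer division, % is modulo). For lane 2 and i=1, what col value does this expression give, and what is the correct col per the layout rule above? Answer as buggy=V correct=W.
`lane % 4`[2,1]=>2
lane 2=>2/4=0, 2 mod 4=2
i=1  r:2·2+1=>5  c:0
col: 2 vs 0

buggy=2 correct=0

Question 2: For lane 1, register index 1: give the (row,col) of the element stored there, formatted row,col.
1: g=0,t=1
[1] (1*2+1,0) = (3,0)

3,0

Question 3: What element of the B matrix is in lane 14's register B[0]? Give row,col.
lane 14: gr=3 (14/4), th=2 (14%4)
i=0: r=2*2+0=4, c=gr=3

4,3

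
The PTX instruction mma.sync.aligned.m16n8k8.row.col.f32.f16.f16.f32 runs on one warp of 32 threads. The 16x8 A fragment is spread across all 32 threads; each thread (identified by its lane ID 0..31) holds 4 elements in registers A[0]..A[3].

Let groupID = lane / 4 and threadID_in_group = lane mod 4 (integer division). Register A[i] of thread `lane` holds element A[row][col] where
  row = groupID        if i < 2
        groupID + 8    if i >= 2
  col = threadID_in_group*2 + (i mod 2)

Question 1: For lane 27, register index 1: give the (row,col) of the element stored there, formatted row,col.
27: gid=6,tid=3
[1] (6+0,3*2+1) = (6,7)

6,7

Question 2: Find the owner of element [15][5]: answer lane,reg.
30,3

r:15=>grp=7,rB=1  c:5=>tig=2,lo=1
L=7*4+2=30  i=1*2+1=3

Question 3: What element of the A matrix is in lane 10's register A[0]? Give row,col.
10: G=2,T=2
[0] (2+0,2*2+0) = (2,4)

2,4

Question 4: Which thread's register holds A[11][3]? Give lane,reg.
13,3

r:11=>grp=3,rB=1  c:3=>tig=1,lo=1
L=3*4+1=13  i=1*2+1=3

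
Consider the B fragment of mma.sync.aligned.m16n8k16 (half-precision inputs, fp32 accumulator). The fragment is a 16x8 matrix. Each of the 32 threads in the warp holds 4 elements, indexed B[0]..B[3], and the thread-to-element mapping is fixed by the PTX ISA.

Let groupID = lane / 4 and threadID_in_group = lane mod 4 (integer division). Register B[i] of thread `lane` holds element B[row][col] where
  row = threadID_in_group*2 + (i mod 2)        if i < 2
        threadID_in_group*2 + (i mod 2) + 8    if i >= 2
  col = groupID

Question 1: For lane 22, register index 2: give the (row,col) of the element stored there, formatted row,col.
12,5

lane 22→22/4=5, 22 mod 4=2
i=2  r:2·2+0+8→12  c:5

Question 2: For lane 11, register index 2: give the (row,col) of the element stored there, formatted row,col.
14,2

11: g=2,t=3
[2] (3*2+0+8,2) = (14,2)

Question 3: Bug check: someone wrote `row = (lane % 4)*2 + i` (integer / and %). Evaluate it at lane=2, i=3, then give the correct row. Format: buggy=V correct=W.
`(lane % 4)*2 + i`[2,3]->7
lane 2->2/4=0, 2 mod 4=2
i=3  r:2·2+1+8->13  c:0
row: 7 vs 13

buggy=7 correct=13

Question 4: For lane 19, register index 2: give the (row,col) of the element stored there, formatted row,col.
14,4

L=19→G=19>>2=4, T=19&3=3
[2]→row 3·2+0+8=14  col G=4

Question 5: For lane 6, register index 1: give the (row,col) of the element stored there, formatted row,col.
6: G=1,T=2
[1] (2*2+1+0,1) = (5,1)

5,1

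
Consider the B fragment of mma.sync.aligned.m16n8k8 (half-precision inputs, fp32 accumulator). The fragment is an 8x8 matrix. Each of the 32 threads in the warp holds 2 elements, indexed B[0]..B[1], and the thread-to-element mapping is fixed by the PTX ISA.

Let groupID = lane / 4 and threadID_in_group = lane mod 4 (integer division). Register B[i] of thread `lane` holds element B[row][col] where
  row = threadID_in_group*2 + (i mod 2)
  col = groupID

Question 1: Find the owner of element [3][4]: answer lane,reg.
17,1

c=4->g=4  r=3->t=1,b0=1
L=4*4+1=17  i=1=1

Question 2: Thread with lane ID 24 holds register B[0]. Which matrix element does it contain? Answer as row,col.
L=24=>grp=24>>2=6, tig=24&3=0
[0]=>row 0·2+0=0  col grp=6

0,6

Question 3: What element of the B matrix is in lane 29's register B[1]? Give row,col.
3,7

lane 29: g=7 (29/4), t=1 (29%4)
i=1: r=1*2+1=3, c=g=7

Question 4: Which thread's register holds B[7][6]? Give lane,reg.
c: 6->gid=6  r: 7->tid=3,i&1=1
L=6*4+3=27  i=1=1

27,1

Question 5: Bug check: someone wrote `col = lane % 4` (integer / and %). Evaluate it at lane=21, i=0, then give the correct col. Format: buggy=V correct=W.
`lane % 4`[21,0]→1
lane 21→21/4=5, 21 mod 4=1
i=0  r:2·1+0→2  c:5
col: 1 vs 5

buggy=1 correct=5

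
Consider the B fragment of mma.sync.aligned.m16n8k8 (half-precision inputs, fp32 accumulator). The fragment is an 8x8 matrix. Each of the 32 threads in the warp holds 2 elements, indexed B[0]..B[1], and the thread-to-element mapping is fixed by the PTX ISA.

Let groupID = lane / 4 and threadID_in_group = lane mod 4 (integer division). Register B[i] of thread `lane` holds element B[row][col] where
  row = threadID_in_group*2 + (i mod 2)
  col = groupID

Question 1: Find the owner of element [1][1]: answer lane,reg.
4,1

c=1->g=1  r=1->t=0,b0=1
L=1*4+0=4  i=1=1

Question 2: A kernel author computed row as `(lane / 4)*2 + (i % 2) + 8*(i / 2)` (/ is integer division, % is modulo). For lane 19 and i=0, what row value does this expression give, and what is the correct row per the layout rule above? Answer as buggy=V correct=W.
buggy=8 correct=6

`(lane / 4)*2 + (i % 2) + 8*(i / 2)`[19,0]⇒8
19: gr=4,th=3
[0] (3*2+0,4) = (6,4)
row: 8 vs 6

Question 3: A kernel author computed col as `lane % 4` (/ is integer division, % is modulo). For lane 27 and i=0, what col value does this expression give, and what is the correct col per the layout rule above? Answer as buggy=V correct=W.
buggy=3 correct=6

`lane % 4`[27,0]=>3
lane 27=>27/4=6, 27 mod 4=3
i=0  r:2·3+0=>6  c:6
col: 3 vs 6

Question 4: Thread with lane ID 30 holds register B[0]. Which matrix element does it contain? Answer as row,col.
lane 30: gid=7 (30/4), tid=2 (30%4)
i=0: r=2*2+0=4, c=gid=7

4,7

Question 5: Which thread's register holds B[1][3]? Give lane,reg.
12,1

c=3->g=3  r=1->t=0,b0=1
L=3*4+0=12  i=1=1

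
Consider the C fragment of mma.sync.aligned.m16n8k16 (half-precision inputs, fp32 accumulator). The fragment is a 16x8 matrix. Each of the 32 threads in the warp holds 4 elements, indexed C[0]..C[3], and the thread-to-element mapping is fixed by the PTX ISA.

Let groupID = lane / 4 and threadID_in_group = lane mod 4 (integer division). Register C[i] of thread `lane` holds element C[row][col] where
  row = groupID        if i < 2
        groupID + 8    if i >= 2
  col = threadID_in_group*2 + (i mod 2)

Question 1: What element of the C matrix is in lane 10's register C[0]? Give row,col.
2,4

lane 10: grp=2 (10/4), tig=2 (10%4)
i=0: r=2+0=2, c=2*2+0=4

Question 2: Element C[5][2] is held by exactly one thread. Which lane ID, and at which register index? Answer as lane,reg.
r: 5->gid=5,r8=0  c: 2->tid=1,i&1=0
L=5*4+1=21  i=0*2+0=0

21,0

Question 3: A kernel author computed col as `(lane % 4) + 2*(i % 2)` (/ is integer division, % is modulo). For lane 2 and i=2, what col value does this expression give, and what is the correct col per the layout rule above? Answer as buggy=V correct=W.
buggy=2 correct=4

`(lane % 4) + 2*(i % 2)`[2,2]->2
lane 2->2/4=0, 2 mod 4=2
i=2  r:0+8->8  c:2·2+0->4
col: 2 vs 4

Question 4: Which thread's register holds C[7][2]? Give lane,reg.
r=7⇒gr=7,Rb=0  c=2⇒th=1,odd=0
L=7*4+1=29  i=0*2+0=0

29,0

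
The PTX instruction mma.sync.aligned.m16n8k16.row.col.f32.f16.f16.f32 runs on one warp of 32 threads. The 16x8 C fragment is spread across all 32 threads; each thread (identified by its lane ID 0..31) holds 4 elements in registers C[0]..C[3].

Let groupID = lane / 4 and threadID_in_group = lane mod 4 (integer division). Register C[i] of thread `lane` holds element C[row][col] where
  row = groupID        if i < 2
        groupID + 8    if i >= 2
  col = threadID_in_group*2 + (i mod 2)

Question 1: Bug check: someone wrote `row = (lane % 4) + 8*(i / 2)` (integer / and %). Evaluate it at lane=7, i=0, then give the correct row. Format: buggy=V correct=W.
`(lane % 4) + 8*(i / 2)`[7,0]⇒3
L=7⇒gr=7>>2=1, th=7&3=3
[0]⇒row 1+0=1  col 3·2+0=6
row: 3 vs 1

buggy=3 correct=1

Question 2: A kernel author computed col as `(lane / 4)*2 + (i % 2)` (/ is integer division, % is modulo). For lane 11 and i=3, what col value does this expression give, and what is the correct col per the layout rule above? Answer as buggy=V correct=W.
buggy=5 correct=7

`(lane / 4)*2 + (i % 2)`[11,3]=>5
11: grp=2,tig=3
[3] (2+8,3*2+1) = (10,7)
col: 5 vs 7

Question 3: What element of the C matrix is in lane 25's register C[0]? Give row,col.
6,2

lane 25→25/4=6, 25 mod 4=1
i=0  r:6+0→6  c:2·1+0→2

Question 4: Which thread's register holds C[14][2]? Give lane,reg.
25,2

r=14→G=6,rhi=1  c=2→T=1,p=0
L=6*4+1=25  i=1*2+0=2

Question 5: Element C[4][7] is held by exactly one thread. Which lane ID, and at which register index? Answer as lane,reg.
19,1

r=4->g=4,rb=0  c=7->t=3,b0=1
L=4*4+3=19  i=0*2+1=1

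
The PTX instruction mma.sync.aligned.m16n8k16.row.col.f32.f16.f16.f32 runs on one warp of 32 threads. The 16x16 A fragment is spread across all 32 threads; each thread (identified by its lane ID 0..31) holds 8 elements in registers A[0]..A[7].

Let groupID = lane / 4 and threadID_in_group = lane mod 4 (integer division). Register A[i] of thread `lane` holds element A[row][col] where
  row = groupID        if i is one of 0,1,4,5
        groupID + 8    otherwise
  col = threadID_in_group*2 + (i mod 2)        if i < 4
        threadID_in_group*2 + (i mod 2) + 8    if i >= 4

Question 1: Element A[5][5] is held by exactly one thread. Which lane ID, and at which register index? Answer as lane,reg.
r: 5->gid=5,r8=0  c: 5->c8=0,tid=2,i&1=1
L=5*4+2=22  i=0*4+0*2+1=1

22,1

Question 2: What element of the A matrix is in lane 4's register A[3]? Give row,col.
9,1

L=4=>grp=4>>2=1, tig=4&3=0
[3]=>row 1+8=9  col 0·2+1+0=1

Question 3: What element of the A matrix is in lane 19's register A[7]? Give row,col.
12,15

L=19→G=19>>2=4, T=19&3=3
[7]→row 4+8=12  col 3·2+1+8=15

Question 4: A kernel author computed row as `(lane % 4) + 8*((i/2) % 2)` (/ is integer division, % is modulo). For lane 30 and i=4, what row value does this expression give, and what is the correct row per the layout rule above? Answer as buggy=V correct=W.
`(lane % 4) + 8*((i/2) % 2)`[30,4]=>2
lane 30: grp=7 (30/4), tig=2 (30%4)
i=4: r=7+0=7, c=2*2+0+8=12
row: 2 vs 7

buggy=2 correct=7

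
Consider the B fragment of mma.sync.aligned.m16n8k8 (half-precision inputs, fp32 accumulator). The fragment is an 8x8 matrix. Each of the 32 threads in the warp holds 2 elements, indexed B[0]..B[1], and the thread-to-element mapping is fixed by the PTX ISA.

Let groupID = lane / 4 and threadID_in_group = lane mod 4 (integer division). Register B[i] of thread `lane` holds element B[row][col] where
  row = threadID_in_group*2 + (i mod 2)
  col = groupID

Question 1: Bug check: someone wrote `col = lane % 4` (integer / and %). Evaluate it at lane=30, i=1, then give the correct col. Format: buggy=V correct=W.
`lane % 4`[30,1]=>2
L=30=>grp=30>>2=7, tig=30&3=2
[1]=>row 2·2+1=5  col grp=7
col: 2 vs 7

buggy=2 correct=7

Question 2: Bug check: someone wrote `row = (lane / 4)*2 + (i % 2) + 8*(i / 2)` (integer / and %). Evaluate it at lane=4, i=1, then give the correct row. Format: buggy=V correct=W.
buggy=3 correct=1

`(lane / 4)*2 + (i % 2) + 8*(i / 2)`[4,1]→3
L=4→G=4>>2=1, T=4&3=0
[1]→row 0·2+1=1  col G=1
row: 3 vs 1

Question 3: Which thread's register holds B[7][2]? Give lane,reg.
11,1

c=2->g=2  r=7->t=3,b0=1
L=2*4+3=11  i=1=1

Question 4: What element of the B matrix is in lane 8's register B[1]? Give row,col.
lane 8: grp=2 (8/4), tig=0 (8%4)
i=1: r=0*2+1=1, c=grp=2

1,2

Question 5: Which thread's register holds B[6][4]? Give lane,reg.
19,0

c=4->g=4  r=6->t=3,b0=0
L=4*4+3=19  i=0=0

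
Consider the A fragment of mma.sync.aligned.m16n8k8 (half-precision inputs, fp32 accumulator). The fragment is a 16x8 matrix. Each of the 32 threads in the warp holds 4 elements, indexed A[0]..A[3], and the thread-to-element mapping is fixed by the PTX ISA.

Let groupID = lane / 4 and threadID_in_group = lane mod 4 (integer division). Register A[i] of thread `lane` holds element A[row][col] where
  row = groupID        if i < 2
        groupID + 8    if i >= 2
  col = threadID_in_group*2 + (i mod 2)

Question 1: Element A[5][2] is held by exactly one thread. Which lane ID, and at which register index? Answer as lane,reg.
21,0

r=5->g=5,rb=0  c=2->t=1,b0=0
L=5*4+1=21  i=0*2+0=0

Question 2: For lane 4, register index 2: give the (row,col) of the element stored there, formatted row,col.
4: grp=1,tig=0
[2] (1+8,0*2+0) = (9,0)

9,0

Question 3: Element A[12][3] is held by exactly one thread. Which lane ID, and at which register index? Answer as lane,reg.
r=12→G=4,rhi=1  c=3→T=1,p=1
L=4*4+1=17  i=1*2+1=3

17,3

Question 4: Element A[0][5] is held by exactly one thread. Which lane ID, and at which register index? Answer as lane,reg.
2,1

r:0=>grp=0,rB=0  c:5=>tig=2,lo=1
L=0*4+2=2  i=0*2+1=1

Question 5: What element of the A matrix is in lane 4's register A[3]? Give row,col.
9,1

L=4→G=4>>2=1, T=4&3=0
[3]→row 1+8=9  col 0·2+1=1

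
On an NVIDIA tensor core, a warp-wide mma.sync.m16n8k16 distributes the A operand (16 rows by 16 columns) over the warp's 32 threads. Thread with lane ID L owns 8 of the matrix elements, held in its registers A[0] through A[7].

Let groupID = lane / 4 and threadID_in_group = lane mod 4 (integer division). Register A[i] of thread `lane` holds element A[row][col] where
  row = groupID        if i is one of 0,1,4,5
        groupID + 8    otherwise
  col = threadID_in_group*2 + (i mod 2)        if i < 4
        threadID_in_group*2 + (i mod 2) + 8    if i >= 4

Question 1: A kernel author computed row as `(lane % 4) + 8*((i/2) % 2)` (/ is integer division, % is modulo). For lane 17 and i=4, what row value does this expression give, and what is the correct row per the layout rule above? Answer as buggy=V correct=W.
`(lane % 4) + 8*((i/2) % 2)`[17,4]→1
lane 17→17/4=4, 17 mod 4=1
i=4  r:4+0→4  c:2·1+0+8→10
row: 1 vs 4

buggy=1 correct=4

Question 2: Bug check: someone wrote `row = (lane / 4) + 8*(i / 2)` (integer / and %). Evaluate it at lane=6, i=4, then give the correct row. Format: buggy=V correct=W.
buggy=17 correct=1

`(lane / 4) + 8*(i / 2)`[6,4]→17
lane 6: G=1 (6/4), T=2 (6%4)
i=4: r=1+0=1, c=2*2+0+8=12
row: 17 vs 1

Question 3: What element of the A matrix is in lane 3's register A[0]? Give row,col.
L=3->g=3>>2=0, t=3&3=3
[0]->row 0+0=0  col 3·2+0+0=6

0,6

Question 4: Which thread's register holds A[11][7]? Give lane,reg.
15,3

r=11->g=3,rb=1  c=7->cb=0,t=3,b0=1
L=3*4+3=15  i=0*4+1*2+1=3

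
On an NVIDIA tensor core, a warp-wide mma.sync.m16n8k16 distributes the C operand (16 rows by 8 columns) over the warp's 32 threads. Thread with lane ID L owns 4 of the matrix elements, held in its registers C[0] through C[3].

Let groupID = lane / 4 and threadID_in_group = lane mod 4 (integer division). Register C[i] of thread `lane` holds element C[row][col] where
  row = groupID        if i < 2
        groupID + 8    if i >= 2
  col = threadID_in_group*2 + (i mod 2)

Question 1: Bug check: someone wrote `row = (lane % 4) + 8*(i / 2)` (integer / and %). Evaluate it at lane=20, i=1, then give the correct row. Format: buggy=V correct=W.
buggy=0 correct=5

`(lane % 4) + 8*(i / 2)`[20,1]⇒0
20: gr=5,th=0
[1] (5+0,0*2+1) = (5,1)
row: 0 vs 5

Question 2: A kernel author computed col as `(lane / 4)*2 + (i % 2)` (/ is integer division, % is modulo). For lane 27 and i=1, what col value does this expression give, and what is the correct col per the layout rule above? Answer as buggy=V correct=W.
buggy=13 correct=7

`(lane / 4)*2 + (i % 2)`[27,1]=>13
L=27=>grp=27>>2=6, tig=27&3=3
[1]=>row 6+0=6  col 3·2+1=7
col: 13 vs 7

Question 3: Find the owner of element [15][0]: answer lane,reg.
28,2

r=15→G=7,rhi=1  c=0→T=0,p=0
L=7*4+0=28  i=1*2+0=2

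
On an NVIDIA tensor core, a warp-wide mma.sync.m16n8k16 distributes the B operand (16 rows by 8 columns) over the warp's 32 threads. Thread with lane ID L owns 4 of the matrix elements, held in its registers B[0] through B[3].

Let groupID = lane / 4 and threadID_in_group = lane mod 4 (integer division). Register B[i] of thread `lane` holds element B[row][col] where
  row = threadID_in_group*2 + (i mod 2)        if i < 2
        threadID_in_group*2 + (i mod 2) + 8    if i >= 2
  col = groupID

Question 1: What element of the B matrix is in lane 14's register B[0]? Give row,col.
lane 14->14/4=3, 14 mod 4=2
i=0  r:2·2+0+0->4  c:3

4,3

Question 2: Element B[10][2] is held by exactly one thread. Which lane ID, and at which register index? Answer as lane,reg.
c:2=>grp=2  r:10=>rB=1,tig=1,lo=0
L=2*4+1=9  i=1*2+0=2

9,2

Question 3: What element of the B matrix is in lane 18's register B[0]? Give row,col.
L=18⇒gr=18>>2=4, th=18&3=2
[0]⇒row 2·2+0+0=4  col gr=4

4,4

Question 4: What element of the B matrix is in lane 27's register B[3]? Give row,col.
15,6

lane 27: gr=6 (27/4), th=3 (27%4)
i=3: r=3*2+1+8=15, c=gr=6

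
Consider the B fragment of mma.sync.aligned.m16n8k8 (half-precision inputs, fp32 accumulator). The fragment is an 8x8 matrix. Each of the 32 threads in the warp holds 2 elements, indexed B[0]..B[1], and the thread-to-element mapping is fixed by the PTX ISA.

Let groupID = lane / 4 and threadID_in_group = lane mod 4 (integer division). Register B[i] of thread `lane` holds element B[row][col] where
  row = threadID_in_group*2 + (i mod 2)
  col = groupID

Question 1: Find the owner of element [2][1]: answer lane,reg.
5,0

c: 1->gid=1  r: 2->tid=1,i&1=0
L=1*4+1=5  i=0=0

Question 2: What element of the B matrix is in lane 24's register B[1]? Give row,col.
1,6

lane 24: gid=6 (24/4), tid=0 (24%4)
i=1: r=0*2+1=1, c=gid=6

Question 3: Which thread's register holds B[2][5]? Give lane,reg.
c: 5->gid=5  r: 2->tid=1,i&1=0
L=5*4+1=21  i=0=0

21,0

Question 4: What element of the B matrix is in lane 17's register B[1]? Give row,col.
lane 17→17/4=4, 17 mod 4=1
i=1  r:2·1+1→3  c:4

3,4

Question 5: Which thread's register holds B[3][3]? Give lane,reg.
13,1

c:3=>grp=3  r:3=>tig=1,lo=1
L=3*4+1=13  i=1=1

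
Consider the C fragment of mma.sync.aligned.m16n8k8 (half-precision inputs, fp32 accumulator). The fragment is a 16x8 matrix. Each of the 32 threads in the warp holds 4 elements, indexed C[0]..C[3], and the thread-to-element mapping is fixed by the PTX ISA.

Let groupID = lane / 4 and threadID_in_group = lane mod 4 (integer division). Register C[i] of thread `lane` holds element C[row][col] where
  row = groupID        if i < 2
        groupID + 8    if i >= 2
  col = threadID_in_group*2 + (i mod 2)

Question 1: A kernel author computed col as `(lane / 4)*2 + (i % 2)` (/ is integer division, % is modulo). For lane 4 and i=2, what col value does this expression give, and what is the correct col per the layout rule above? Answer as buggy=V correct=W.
buggy=2 correct=0

`(lane / 4)*2 + (i % 2)`[4,2]->2
lane 4->4/4=1, 4 mod 4=0
i=2  r:1+8->9  c:2·0+0->0
col: 2 vs 0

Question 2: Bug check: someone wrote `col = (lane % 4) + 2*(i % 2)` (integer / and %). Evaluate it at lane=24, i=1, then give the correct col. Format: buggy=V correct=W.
buggy=2 correct=1

`(lane % 4) + 2*(i % 2)`[24,1]->2
lane 24: g=6 (24/4), t=0 (24%4)
i=1: r=6+0=6, c=0*2+1=1
col: 2 vs 1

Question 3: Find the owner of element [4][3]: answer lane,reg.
17,1

r: 4->gid=4,r8=0  c: 3->tid=1,i&1=1
L=4*4+1=17  i=0*2+1=1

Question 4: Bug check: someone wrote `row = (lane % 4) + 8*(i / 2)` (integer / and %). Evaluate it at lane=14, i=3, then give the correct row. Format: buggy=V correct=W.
buggy=10 correct=11

`(lane % 4) + 8*(i / 2)`[14,3]->10
L=14->g=14>>2=3, t=14&3=2
[3]->row 3+8=11  col 2·2+1=5
row: 10 vs 11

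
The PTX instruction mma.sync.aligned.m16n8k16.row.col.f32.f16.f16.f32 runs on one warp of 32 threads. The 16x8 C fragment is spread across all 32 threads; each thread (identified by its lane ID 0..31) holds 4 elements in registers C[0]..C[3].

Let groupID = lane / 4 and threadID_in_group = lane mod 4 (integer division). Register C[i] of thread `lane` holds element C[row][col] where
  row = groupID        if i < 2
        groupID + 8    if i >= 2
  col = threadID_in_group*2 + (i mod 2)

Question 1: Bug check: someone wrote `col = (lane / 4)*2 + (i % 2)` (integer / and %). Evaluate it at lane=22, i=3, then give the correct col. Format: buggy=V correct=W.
buggy=11 correct=5

`(lane / 4)*2 + (i % 2)`[22,3]⇒11
lane 22⇒22/4=5, 22 mod 4=2
i=3  r:5+8⇒13  c:2·2+1⇒5
col: 11 vs 5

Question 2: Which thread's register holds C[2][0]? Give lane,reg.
8,0

r: 2->gid=2,r8=0  c: 0->tid=0,i&1=0
L=2*4+0=8  i=0*2+0=0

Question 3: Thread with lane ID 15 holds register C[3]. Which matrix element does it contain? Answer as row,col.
11,7

lane 15->15/4=3, 15 mod 4=3
i=3  r:3+8->11  c:2·3+1->7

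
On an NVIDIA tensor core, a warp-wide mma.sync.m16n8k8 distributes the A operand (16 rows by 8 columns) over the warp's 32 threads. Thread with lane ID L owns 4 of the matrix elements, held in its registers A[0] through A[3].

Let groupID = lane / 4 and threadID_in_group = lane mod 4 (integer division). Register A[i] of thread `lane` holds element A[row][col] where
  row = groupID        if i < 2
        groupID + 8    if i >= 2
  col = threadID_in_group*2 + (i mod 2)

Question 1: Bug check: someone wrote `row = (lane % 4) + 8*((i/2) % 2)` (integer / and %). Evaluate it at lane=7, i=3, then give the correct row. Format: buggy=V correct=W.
buggy=11 correct=9

`(lane % 4) + 8*((i/2) % 2)`[7,3]=>11
lane 7=>7/4=1, 7 mod 4=3
i=3  r:1+8=>9  c:2·3+1=>7
row: 11 vs 9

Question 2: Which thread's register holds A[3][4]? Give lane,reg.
14,0

r: 3->gid=3,r8=0  c: 4->tid=2,i&1=0
L=3*4+2=14  i=0*2+0=0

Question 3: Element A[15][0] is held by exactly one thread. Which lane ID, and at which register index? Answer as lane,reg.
28,2

r: 15->gid=7,r8=1  c: 0->tid=0,i&1=0
L=7*4+0=28  i=1*2+0=2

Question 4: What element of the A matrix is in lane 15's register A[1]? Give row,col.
3,7

L=15→G=15>>2=3, T=15&3=3
[1]→row 3+0=3  col 3·2+1=7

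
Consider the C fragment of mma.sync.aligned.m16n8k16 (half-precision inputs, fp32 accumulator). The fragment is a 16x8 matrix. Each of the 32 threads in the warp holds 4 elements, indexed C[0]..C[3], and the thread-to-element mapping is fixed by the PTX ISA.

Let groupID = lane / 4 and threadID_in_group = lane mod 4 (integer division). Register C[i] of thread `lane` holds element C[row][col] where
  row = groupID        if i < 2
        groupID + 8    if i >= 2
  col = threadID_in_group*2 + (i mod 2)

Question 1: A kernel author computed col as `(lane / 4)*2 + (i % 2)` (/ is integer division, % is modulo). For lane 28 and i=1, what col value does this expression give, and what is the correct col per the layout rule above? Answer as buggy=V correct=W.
buggy=15 correct=1

`(lane / 4)*2 + (i % 2)`[28,1]→15
lane 28→28/4=7, 28 mod 4=0
i=1  r:7+0→7  c:2·0+1→1
col: 15 vs 1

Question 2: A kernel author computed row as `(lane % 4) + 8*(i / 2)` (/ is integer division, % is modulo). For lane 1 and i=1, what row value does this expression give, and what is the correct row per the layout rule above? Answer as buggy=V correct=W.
`(lane % 4) + 8*(i / 2)`[1,1]→1
lane 1→1/4=0, 1 mod 4=1
i=1  r:0+0→0  c:2·1+1→3
row: 1 vs 0

buggy=1 correct=0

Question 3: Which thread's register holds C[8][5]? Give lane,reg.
2,3

r=8→G=0,rhi=1  c=5→T=2,p=1
L=0*4+2=2  i=1*2+1=3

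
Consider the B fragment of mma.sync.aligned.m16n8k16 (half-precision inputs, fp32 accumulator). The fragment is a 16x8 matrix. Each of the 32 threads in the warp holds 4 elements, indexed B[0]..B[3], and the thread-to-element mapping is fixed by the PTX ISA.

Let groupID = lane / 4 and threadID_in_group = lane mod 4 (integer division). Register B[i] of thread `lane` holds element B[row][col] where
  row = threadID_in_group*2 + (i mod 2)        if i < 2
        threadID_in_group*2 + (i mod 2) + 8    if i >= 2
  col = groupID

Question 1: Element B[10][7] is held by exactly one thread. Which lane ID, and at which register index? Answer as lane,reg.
29,2

c=7→G=7  r=10→rhi=1,T=1,p=0
L=7*4+1=29  i=1*2+0=2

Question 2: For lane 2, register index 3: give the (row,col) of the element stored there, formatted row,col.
lane 2: g=0 (2/4), t=2 (2%4)
i=3: r=2*2+1+8=13, c=g=0

13,0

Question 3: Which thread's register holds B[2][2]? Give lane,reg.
9,0

c=2->g=2  r=2->rb=0,t=1,b0=0
L=2*4+1=9  i=0*2+0=0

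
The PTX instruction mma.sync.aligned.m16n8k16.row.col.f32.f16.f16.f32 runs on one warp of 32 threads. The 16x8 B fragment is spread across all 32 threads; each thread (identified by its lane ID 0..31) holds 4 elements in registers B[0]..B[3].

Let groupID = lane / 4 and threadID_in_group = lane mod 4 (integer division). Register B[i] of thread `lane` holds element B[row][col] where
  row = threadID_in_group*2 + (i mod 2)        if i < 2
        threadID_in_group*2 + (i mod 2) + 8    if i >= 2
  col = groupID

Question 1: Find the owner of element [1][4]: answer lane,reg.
c=4→G=4  r=1→rhi=0,T=0,p=1
L=4*4+0=16  i=0*2+1=1

16,1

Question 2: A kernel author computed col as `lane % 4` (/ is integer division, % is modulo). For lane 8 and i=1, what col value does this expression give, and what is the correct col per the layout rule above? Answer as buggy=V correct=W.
buggy=0 correct=2

`lane % 4`[8,1]->0
L=8->gid=8>>2=2, tid=8&3=0
[1]->row 0·2+1+0=1  col gid=2
col: 0 vs 2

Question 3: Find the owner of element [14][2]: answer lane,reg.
c: 2->gid=2  r: 14->r8=1,tid=3,i&1=0
L=2*4+3=11  i=1*2+0=2

11,2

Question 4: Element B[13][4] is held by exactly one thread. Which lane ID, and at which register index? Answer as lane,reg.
c: 4->gid=4  r: 13->r8=1,tid=2,i&1=1
L=4*4+2=18  i=1*2+1=3

18,3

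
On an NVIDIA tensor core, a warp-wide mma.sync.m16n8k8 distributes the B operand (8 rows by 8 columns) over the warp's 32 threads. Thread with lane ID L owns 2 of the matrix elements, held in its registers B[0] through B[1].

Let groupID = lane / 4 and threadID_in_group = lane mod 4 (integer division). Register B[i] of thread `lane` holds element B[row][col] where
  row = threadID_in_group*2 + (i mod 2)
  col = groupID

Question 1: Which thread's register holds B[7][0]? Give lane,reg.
3,1

c=0->g=0  r=7->t=3,b0=1
L=0*4+3=3  i=1=1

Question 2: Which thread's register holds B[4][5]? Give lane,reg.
22,0

c=5⇒gr=5  r=4⇒th=2,odd=0
L=5*4+2=22  i=0=0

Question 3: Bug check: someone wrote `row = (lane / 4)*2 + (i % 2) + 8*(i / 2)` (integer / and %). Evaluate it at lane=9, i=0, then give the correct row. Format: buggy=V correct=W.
buggy=4 correct=2

`(lane / 4)*2 + (i % 2) + 8*(i / 2)`[9,0]→4
L=9→G=9>>2=2, T=9&3=1
[0]→row 1·2+0=2  col G=2
row: 4 vs 2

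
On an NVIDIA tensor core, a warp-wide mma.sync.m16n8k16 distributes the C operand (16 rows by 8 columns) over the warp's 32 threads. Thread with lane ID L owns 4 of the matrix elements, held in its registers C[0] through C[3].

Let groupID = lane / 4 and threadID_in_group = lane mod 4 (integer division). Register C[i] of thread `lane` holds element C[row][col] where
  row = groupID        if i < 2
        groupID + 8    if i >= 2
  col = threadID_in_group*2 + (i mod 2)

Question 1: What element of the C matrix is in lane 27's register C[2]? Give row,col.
14,6

lane 27: grp=6 (27/4), tig=3 (27%4)
i=2: r=6+8=14, c=3*2+0=6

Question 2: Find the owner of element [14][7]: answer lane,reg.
r: 14->gid=6,r8=1  c: 7->tid=3,i&1=1
L=6*4+3=27  i=1*2+1=3

27,3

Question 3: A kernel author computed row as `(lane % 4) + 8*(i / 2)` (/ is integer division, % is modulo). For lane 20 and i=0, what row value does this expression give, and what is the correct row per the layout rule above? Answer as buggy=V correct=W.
buggy=0 correct=5

`(lane % 4) + 8*(i / 2)`[20,0]=>0
L=20=>grp=20>>2=5, tig=20&3=0
[0]=>row 5+0=5  col 0·2+0=0
row: 0 vs 5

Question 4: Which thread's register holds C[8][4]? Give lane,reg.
r=8→G=0,rhi=1  c=4→T=2,p=0
L=0*4+2=2  i=1*2+0=2

2,2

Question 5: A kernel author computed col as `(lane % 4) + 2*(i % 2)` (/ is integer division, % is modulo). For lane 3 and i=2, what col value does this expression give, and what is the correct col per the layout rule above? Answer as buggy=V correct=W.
`(lane % 4) + 2*(i % 2)`[3,2]->3
3: gid=0,tid=3
[2] (0+8,3*2+0) = (8,6)
col: 3 vs 6

buggy=3 correct=6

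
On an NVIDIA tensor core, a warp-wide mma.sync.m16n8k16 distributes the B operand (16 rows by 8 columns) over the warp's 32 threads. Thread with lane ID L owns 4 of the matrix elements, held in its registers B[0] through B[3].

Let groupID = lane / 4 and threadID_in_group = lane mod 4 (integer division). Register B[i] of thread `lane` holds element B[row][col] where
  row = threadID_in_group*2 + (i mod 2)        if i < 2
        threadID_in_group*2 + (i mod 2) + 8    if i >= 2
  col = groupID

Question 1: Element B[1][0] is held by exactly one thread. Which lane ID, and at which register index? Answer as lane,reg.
c: 0->gid=0  r: 1->r8=0,tid=0,i&1=1
L=0*4+0=0  i=0*2+1=1

0,1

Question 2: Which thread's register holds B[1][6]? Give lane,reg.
24,1

c=6→G=6  r=1→rhi=0,T=0,p=1
L=6*4+0=24  i=0*2+1=1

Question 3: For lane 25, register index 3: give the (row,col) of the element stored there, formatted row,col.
25: g=6,t=1
[3] (1*2+1+8,6) = (11,6)

11,6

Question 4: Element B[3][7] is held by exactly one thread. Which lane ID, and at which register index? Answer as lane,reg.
c:7=>grp=7  r:3=>rB=0,tig=1,lo=1
L=7*4+1=29  i=0*2+1=1

29,1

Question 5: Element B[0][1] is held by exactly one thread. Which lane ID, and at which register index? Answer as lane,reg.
4,0

c: 1->gid=1  r: 0->r8=0,tid=0,i&1=0
L=1*4+0=4  i=0*2+0=0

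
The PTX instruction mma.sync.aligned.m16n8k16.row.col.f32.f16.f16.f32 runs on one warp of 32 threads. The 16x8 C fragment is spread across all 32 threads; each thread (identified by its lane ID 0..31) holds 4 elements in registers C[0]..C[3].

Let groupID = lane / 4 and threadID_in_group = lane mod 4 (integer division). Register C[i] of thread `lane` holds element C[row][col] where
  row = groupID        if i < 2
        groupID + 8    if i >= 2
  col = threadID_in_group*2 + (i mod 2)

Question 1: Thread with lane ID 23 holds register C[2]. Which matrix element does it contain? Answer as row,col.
13,6

lane 23→23/4=5, 23 mod 4=3
i=2  r:5+8→13  c:2·3+0→6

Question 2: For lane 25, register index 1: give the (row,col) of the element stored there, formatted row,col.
6,3

lane 25->25/4=6, 25 mod 4=1
i=1  r:6+0->6  c:2·1+1->3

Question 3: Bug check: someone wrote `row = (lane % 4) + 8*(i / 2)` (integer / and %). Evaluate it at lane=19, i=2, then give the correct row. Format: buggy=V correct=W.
buggy=11 correct=12

`(lane % 4) + 8*(i / 2)`[19,2]->11
L=19->g=19>>2=4, t=19&3=3
[2]->row 4+8=12  col 3·2+0=6
row: 11 vs 12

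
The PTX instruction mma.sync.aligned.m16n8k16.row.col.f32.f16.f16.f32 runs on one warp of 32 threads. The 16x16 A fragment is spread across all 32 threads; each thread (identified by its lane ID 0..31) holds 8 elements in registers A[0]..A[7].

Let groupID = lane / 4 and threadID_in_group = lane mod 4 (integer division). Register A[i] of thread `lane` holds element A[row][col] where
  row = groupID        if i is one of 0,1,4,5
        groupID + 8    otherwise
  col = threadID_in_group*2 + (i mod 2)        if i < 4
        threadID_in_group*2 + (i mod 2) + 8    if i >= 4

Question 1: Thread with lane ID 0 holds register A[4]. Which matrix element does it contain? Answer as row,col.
lane 0: g=0 (0/4), t=0 (0%4)
i=4: r=0+0=0, c=0*2+0+8=8

0,8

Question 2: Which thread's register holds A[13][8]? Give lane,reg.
20,6

r:13=>grp=5,rB=1  c:8=>cB=1,tig=0,lo=0
L=5*4+0=20  i=1*4+1*2+0=6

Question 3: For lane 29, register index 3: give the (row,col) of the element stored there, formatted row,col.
15,3

lane 29: gr=7 (29/4), th=1 (29%4)
i=3: r=7+8=15, c=1*2+1+0=3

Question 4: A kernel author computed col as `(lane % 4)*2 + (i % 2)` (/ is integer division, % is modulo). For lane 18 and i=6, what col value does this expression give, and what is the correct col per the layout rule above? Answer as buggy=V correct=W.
buggy=4 correct=12

`(lane % 4)*2 + (i % 2)`[18,6]->4
18: gid=4,tid=2
[6] (4+8,2*2+0+8) = (12,12)
col: 4 vs 12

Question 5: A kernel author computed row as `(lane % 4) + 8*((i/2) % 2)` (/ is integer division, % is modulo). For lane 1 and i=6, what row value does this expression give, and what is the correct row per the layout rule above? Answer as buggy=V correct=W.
`(lane % 4) + 8*((i/2) % 2)`[1,6]⇒9
lane 1: gr=0 (1/4), th=1 (1%4)
i=6: r=0+8=8, c=1*2+0+8=10
row: 9 vs 8

buggy=9 correct=8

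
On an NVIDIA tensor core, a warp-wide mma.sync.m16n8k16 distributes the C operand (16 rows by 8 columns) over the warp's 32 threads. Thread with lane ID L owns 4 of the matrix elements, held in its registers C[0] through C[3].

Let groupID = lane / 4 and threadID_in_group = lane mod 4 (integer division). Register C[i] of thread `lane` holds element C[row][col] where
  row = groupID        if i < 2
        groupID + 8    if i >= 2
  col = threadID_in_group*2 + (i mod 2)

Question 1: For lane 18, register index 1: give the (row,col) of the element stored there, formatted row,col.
4,5

lane 18: grp=4 (18/4), tig=2 (18%4)
i=1: r=4+0=4, c=2*2+1=5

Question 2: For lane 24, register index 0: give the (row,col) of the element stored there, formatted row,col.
6,0

L=24→G=24>>2=6, T=24&3=0
[0]→row 6+0=6  col 0·2+0=0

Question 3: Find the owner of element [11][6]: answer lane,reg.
r: 11->gid=3,r8=1  c: 6->tid=3,i&1=0
L=3*4+3=15  i=1*2+0=2

15,2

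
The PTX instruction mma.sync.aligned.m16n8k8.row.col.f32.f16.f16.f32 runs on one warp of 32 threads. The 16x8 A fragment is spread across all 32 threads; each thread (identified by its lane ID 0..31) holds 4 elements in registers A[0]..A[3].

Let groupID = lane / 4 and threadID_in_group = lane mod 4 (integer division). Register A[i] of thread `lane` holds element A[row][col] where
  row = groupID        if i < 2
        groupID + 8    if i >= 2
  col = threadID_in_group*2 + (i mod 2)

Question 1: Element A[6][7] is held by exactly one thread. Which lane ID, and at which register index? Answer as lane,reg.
27,1

r=6⇒gr=6,Rb=0  c=7⇒th=3,odd=1
L=6*4+3=27  i=0*2+1=1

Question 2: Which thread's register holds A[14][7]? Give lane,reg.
27,3

r: 14->gid=6,r8=1  c: 7->tid=3,i&1=1
L=6*4+3=27  i=1*2+1=3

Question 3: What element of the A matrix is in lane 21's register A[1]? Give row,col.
L=21->g=21>>2=5, t=21&3=1
[1]->row 5+0=5  col 1·2+1=3

5,3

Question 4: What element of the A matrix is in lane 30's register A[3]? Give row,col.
15,5

L=30→G=30>>2=7, T=30&3=2
[3]→row 7+8=15  col 2·2+1=5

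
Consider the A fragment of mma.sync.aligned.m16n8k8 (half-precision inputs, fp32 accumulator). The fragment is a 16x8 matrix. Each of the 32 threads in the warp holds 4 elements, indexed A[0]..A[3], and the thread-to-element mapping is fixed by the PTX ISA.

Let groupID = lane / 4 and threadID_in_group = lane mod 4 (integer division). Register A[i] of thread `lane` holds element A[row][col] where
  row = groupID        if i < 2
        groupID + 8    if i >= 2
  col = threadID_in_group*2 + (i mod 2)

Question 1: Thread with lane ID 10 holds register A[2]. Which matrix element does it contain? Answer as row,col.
10,4

L=10->g=10>>2=2, t=10&3=2
[2]->row 2+8=10  col 2·2+0=4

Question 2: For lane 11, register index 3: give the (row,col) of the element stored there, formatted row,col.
10,7

L=11->g=11>>2=2, t=11&3=3
[3]->row 2+8=10  col 3·2+1=7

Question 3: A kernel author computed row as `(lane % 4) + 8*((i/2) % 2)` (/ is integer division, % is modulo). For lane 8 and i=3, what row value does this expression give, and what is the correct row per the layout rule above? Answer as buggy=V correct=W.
`(lane % 4) + 8*((i/2) % 2)`[8,3]->8
8: gid=2,tid=0
[3] (2+8,0*2+1) = (10,1)
row: 8 vs 10

buggy=8 correct=10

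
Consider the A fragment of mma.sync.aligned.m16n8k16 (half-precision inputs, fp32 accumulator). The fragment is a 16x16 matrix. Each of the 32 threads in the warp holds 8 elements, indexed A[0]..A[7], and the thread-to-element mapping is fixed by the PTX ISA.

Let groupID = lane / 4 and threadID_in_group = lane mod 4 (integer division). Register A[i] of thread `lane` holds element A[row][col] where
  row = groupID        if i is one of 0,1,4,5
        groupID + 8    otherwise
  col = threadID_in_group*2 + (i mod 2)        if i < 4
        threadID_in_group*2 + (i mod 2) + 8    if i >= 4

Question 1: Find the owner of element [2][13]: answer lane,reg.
10,5

r=2->g=2,rb=0  c=13->cb=1,t=2,b0=1
L=2*4+2=10  i=1*4+0*2+1=5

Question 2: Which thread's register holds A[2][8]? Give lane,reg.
r=2⇒gr=2,Rb=0  c=8⇒Cb=1,th=0,odd=0
L=2*4+0=8  i=1*4+0*2+0=4

8,4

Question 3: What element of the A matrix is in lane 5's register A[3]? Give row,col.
5: gr=1,th=1
[3] (1+8,1*2+1+0) = (9,3)

9,3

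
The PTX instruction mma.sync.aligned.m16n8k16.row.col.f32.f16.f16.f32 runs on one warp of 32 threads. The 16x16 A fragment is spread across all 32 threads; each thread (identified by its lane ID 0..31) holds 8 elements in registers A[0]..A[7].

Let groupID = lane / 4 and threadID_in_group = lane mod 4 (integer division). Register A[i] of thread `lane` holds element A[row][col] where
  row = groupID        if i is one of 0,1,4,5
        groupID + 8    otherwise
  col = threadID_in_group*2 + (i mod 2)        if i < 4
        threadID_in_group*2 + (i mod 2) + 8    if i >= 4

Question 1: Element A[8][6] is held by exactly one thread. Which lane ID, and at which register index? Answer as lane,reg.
3,2

r=8->g=0,rb=1  c=6->cb=0,t=3,b0=0
L=0*4+3=3  i=0*4+1*2+0=2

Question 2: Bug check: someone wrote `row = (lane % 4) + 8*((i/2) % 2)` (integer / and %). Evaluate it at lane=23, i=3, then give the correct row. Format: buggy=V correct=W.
buggy=11 correct=13

`(lane % 4) + 8*((i/2) % 2)`[23,3]->11
23: g=5,t=3
[3] (5+8,3*2+1+0) = (13,7)
row: 11 vs 13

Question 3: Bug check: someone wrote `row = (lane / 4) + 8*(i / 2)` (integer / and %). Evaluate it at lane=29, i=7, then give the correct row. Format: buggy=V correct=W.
buggy=31 correct=15

`(lane / 4) + 8*(i / 2)`[29,7]→31
29: G=7,T=1
[7] (7+8,1*2+1+8) = (15,11)
row: 31 vs 15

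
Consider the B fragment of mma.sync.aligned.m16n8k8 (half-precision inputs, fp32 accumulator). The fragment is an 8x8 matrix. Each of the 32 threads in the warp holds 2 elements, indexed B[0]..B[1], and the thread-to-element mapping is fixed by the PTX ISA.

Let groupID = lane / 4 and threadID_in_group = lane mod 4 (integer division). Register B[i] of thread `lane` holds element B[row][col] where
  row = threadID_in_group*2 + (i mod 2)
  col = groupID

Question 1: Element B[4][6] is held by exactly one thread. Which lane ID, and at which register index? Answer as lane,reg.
26,0

c=6->g=6  r=4->t=2,b0=0
L=6*4+2=26  i=0=0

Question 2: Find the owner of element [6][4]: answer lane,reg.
c=4->g=4  r=6->t=3,b0=0
L=4*4+3=19  i=0=0

19,0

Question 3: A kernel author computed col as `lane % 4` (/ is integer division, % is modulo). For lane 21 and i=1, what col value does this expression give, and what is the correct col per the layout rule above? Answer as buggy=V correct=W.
buggy=1 correct=5

`lane % 4`[21,1]⇒1
21: gr=5,th=1
[1] (1*2+1,5) = (3,5)
col: 1 vs 5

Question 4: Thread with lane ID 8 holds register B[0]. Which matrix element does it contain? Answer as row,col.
lane 8: g=2 (8/4), t=0 (8%4)
i=0: r=0*2+0=0, c=g=2

0,2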